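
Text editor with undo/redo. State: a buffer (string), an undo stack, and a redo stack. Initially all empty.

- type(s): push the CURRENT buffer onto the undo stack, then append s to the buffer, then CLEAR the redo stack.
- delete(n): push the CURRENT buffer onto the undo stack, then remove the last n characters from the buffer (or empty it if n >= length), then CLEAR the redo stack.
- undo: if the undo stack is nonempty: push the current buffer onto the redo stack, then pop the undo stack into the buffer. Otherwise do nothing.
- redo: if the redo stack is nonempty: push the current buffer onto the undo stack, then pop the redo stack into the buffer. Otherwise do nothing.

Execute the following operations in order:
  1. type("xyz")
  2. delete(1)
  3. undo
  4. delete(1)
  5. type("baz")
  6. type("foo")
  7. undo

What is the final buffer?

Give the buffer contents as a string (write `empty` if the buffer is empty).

Answer: xybaz

Derivation:
After op 1 (type): buf='xyz' undo_depth=1 redo_depth=0
After op 2 (delete): buf='xy' undo_depth=2 redo_depth=0
After op 3 (undo): buf='xyz' undo_depth=1 redo_depth=1
After op 4 (delete): buf='xy' undo_depth=2 redo_depth=0
After op 5 (type): buf='xybaz' undo_depth=3 redo_depth=0
After op 6 (type): buf='xybazfoo' undo_depth=4 redo_depth=0
After op 7 (undo): buf='xybaz' undo_depth=3 redo_depth=1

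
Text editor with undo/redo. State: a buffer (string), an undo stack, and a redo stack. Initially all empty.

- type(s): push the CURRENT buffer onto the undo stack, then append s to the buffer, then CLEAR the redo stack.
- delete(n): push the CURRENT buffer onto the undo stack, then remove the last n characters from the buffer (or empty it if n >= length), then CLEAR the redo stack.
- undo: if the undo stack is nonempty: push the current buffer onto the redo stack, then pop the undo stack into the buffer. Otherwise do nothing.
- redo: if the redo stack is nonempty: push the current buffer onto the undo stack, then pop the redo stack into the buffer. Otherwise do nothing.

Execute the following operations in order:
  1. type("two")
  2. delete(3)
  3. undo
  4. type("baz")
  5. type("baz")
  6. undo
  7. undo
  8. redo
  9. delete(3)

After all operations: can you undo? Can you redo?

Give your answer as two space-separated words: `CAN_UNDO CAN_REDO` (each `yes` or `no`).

Answer: yes no

Derivation:
After op 1 (type): buf='two' undo_depth=1 redo_depth=0
After op 2 (delete): buf='(empty)' undo_depth=2 redo_depth=0
After op 3 (undo): buf='two' undo_depth=1 redo_depth=1
After op 4 (type): buf='twobaz' undo_depth=2 redo_depth=0
After op 5 (type): buf='twobazbaz' undo_depth=3 redo_depth=0
After op 6 (undo): buf='twobaz' undo_depth=2 redo_depth=1
After op 7 (undo): buf='two' undo_depth=1 redo_depth=2
After op 8 (redo): buf='twobaz' undo_depth=2 redo_depth=1
After op 9 (delete): buf='two' undo_depth=3 redo_depth=0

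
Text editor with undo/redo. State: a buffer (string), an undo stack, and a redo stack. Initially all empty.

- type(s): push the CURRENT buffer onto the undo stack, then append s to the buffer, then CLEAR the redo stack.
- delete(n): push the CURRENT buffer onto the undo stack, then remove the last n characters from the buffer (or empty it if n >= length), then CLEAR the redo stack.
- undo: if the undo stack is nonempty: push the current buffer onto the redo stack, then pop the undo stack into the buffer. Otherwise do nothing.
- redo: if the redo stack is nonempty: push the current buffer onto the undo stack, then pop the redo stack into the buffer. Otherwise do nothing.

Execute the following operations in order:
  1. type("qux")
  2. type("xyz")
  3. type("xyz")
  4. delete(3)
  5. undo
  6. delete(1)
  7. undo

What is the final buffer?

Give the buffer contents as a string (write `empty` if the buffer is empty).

Answer: quxxyzxyz

Derivation:
After op 1 (type): buf='qux' undo_depth=1 redo_depth=0
After op 2 (type): buf='quxxyz' undo_depth=2 redo_depth=0
After op 3 (type): buf='quxxyzxyz' undo_depth=3 redo_depth=0
After op 4 (delete): buf='quxxyz' undo_depth=4 redo_depth=0
After op 5 (undo): buf='quxxyzxyz' undo_depth=3 redo_depth=1
After op 6 (delete): buf='quxxyzxy' undo_depth=4 redo_depth=0
After op 7 (undo): buf='quxxyzxyz' undo_depth=3 redo_depth=1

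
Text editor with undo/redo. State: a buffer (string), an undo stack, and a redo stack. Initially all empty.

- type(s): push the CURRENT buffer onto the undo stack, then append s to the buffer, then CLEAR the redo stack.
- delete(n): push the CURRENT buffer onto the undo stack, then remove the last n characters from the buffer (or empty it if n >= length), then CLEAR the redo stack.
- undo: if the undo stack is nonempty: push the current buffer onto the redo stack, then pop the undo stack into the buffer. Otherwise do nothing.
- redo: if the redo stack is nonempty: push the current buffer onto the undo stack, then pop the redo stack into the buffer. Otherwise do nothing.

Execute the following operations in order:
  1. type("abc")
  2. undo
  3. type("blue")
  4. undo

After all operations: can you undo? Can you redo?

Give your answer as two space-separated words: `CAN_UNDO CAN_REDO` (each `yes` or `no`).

After op 1 (type): buf='abc' undo_depth=1 redo_depth=0
After op 2 (undo): buf='(empty)' undo_depth=0 redo_depth=1
After op 3 (type): buf='blue' undo_depth=1 redo_depth=0
After op 4 (undo): buf='(empty)' undo_depth=0 redo_depth=1

Answer: no yes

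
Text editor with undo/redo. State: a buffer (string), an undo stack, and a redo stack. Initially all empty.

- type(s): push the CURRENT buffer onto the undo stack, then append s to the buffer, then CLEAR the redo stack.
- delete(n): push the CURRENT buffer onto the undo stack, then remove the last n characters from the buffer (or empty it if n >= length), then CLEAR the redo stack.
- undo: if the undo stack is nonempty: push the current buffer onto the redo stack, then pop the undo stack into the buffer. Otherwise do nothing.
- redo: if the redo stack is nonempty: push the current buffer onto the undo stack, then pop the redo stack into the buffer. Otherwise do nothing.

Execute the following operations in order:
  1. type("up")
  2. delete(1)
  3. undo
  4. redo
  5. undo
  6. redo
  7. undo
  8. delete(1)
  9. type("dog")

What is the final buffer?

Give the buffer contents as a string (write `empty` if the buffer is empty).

Answer: udog

Derivation:
After op 1 (type): buf='up' undo_depth=1 redo_depth=0
After op 2 (delete): buf='u' undo_depth=2 redo_depth=0
After op 3 (undo): buf='up' undo_depth=1 redo_depth=1
After op 4 (redo): buf='u' undo_depth=2 redo_depth=0
After op 5 (undo): buf='up' undo_depth=1 redo_depth=1
After op 6 (redo): buf='u' undo_depth=2 redo_depth=0
After op 7 (undo): buf='up' undo_depth=1 redo_depth=1
After op 8 (delete): buf='u' undo_depth=2 redo_depth=0
After op 9 (type): buf='udog' undo_depth=3 redo_depth=0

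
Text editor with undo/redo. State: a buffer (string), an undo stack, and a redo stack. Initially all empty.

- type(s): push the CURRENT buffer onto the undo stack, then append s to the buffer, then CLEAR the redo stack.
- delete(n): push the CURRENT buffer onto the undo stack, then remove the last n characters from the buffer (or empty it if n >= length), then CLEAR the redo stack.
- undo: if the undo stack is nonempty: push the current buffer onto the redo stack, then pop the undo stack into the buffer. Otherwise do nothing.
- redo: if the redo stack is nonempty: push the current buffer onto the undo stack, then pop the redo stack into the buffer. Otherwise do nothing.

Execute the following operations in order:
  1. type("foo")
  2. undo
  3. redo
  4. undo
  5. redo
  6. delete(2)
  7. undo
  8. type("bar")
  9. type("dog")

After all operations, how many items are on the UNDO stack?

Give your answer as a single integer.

After op 1 (type): buf='foo' undo_depth=1 redo_depth=0
After op 2 (undo): buf='(empty)' undo_depth=0 redo_depth=1
After op 3 (redo): buf='foo' undo_depth=1 redo_depth=0
After op 4 (undo): buf='(empty)' undo_depth=0 redo_depth=1
After op 5 (redo): buf='foo' undo_depth=1 redo_depth=0
After op 6 (delete): buf='f' undo_depth=2 redo_depth=0
After op 7 (undo): buf='foo' undo_depth=1 redo_depth=1
After op 8 (type): buf='foobar' undo_depth=2 redo_depth=0
After op 9 (type): buf='foobardog' undo_depth=3 redo_depth=0

Answer: 3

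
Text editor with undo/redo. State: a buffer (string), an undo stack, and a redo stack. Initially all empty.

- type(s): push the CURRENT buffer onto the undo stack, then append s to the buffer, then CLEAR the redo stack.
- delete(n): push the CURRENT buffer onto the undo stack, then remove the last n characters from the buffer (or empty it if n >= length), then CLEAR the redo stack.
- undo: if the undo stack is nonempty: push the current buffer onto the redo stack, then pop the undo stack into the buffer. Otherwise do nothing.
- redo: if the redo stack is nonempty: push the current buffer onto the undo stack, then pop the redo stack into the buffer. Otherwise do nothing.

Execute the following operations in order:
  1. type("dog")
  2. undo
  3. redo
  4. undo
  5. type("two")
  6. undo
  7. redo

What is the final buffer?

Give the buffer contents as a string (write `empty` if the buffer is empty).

Answer: two

Derivation:
After op 1 (type): buf='dog' undo_depth=1 redo_depth=0
After op 2 (undo): buf='(empty)' undo_depth=0 redo_depth=1
After op 3 (redo): buf='dog' undo_depth=1 redo_depth=0
After op 4 (undo): buf='(empty)' undo_depth=0 redo_depth=1
After op 5 (type): buf='two' undo_depth=1 redo_depth=0
After op 6 (undo): buf='(empty)' undo_depth=0 redo_depth=1
After op 7 (redo): buf='two' undo_depth=1 redo_depth=0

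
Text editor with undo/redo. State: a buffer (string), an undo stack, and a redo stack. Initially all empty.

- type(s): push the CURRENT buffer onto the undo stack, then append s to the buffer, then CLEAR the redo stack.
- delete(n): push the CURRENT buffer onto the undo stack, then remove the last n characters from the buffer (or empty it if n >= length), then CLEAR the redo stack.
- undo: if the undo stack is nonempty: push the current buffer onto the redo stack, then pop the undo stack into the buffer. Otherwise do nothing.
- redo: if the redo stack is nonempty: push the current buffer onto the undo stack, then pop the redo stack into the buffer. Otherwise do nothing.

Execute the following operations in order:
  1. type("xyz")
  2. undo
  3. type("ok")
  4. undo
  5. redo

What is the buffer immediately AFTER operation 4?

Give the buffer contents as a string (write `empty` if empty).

After op 1 (type): buf='xyz' undo_depth=1 redo_depth=0
After op 2 (undo): buf='(empty)' undo_depth=0 redo_depth=1
After op 3 (type): buf='ok' undo_depth=1 redo_depth=0
After op 4 (undo): buf='(empty)' undo_depth=0 redo_depth=1

Answer: empty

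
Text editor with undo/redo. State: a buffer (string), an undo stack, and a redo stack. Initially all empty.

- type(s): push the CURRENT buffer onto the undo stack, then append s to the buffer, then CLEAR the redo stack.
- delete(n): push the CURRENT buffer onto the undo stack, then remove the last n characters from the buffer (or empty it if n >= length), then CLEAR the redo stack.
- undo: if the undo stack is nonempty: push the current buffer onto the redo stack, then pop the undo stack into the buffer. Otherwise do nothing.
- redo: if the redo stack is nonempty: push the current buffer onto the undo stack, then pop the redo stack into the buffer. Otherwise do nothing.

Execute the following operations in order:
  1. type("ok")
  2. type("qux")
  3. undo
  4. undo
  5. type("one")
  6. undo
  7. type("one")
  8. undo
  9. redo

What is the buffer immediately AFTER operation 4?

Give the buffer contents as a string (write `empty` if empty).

After op 1 (type): buf='ok' undo_depth=1 redo_depth=0
After op 2 (type): buf='okqux' undo_depth=2 redo_depth=0
After op 3 (undo): buf='ok' undo_depth=1 redo_depth=1
After op 4 (undo): buf='(empty)' undo_depth=0 redo_depth=2

Answer: empty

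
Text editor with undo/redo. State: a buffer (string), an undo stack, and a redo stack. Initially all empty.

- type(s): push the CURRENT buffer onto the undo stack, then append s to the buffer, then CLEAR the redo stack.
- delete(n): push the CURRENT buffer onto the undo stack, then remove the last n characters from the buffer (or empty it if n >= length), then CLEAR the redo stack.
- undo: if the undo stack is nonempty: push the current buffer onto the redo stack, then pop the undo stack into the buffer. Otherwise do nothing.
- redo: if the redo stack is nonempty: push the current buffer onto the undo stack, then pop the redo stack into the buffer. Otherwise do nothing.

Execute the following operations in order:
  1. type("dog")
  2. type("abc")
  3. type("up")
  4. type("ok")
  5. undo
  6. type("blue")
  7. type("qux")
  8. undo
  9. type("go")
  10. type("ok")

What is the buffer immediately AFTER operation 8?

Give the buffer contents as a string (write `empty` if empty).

After op 1 (type): buf='dog' undo_depth=1 redo_depth=0
After op 2 (type): buf='dogabc' undo_depth=2 redo_depth=0
After op 3 (type): buf='dogabcup' undo_depth=3 redo_depth=0
After op 4 (type): buf='dogabcupok' undo_depth=4 redo_depth=0
After op 5 (undo): buf='dogabcup' undo_depth=3 redo_depth=1
After op 6 (type): buf='dogabcupblue' undo_depth=4 redo_depth=0
After op 7 (type): buf='dogabcupbluequx' undo_depth=5 redo_depth=0
After op 8 (undo): buf='dogabcupblue' undo_depth=4 redo_depth=1

Answer: dogabcupblue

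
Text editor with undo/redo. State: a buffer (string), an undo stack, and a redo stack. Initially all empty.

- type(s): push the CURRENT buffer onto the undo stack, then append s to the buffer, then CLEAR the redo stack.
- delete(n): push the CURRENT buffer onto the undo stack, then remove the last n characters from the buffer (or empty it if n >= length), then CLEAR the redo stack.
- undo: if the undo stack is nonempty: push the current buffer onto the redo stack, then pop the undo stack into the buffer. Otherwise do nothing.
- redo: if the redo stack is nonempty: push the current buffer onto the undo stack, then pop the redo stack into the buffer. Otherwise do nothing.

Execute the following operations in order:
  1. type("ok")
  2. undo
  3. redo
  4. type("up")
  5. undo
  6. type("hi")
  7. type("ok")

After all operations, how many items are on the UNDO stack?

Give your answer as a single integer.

After op 1 (type): buf='ok' undo_depth=1 redo_depth=0
After op 2 (undo): buf='(empty)' undo_depth=0 redo_depth=1
After op 3 (redo): buf='ok' undo_depth=1 redo_depth=0
After op 4 (type): buf='okup' undo_depth=2 redo_depth=0
After op 5 (undo): buf='ok' undo_depth=1 redo_depth=1
After op 6 (type): buf='okhi' undo_depth=2 redo_depth=0
After op 7 (type): buf='okhiok' undo_depth=3 redo_depth=0

Answer: 3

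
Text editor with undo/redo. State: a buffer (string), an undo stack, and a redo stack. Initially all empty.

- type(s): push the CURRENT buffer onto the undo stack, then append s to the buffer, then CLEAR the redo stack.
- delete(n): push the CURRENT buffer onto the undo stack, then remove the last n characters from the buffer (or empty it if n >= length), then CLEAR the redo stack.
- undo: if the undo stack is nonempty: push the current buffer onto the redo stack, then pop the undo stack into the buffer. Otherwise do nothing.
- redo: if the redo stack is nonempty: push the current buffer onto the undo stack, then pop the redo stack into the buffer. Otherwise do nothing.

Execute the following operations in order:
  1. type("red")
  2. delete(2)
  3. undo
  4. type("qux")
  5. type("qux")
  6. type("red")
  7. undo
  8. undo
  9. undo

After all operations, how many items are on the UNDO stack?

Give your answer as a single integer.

After op 1 (type): buf='red' undo_depth=1 redo_depth=0
After op 2 (delete): buf='r' undo_depth=2 redo_depth=0
After op 3 (undo): buf='red' undo_depth=1 redo_depth=1
After op 4 (type): buf='redqux' undo_depth=2 redo_depth=0
After op 5 (type): buf='redquxqux' undo_depth=3 redo_depth=0
After op 6 (type): buf='redquxquxred' undo_depth=4 redo_depth=0
After op 7 (undo): buf='redquxqux' undo_depth=3 redo_depth=1
After op 8 (undo): buf='redqux' undo_depth=2 redo_depth=2
After op 9 (undo): buf='red' undo_depth=1 redo_depth=3

Answer: 1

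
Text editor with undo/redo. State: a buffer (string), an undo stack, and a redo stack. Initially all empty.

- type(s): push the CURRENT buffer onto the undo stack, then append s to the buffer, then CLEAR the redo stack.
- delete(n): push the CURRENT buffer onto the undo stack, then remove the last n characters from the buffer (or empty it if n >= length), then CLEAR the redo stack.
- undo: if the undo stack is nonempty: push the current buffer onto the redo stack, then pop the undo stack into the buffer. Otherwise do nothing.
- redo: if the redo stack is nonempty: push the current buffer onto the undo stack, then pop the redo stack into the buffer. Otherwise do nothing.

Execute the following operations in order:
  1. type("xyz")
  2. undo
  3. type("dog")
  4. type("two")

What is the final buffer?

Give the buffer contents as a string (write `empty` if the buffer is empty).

After op 1 (type): buf='xyz' undo_depth=1 redo_depth=0
After op 2 (undo): buf='(empty)' undo_depth=0 redo_depth=1
After op 3 (type): buf='dog' undo_depth=1 redo_depth=0
After op 4 (type): buf='dogtwo' undo_depth=2 redo_depth=0

Answer: dogtwo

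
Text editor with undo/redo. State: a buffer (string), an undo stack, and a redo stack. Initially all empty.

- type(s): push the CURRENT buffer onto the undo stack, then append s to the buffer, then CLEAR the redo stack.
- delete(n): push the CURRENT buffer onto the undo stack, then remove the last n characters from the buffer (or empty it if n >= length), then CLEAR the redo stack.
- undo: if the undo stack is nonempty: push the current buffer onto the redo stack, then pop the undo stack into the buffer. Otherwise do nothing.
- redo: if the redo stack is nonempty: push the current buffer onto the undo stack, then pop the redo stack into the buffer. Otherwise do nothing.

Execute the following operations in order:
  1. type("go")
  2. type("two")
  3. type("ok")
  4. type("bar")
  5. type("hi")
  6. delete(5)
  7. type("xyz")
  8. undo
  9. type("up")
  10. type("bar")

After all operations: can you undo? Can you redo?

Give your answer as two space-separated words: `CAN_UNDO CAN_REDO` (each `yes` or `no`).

After op 1 (type): buf='go' undo_depth=1 redo_depth=0
After op 2 (type): buf='gotwo' undo_depth=2 redo_depth=0
After op 3 (type): buf='gotwook' undo_depth=3 redo_depth=0
After op 4 (type): buf='gotwookbar' undo_depth=4 redo_depth=0
After op 5 (type): buf='gotwookbarhi' undo_depth=5 redo_depth=0
After op 6 (delete): buf='gotwook' undo_depth=6 redo_depth=0
After op 7 (type): buf='gotwookxyz' undo_depth=7 redo_depth=0
After op 8 (undo): buf='gotwook' undo_depth=6 redo_depth=1
After op 9 (type): buf='gotwookup' undo_depth=7 redo_depth=0
After op 10 (type): buf='gotwookupbar' undo_depth=8 redo_depth=0

Answer: yes no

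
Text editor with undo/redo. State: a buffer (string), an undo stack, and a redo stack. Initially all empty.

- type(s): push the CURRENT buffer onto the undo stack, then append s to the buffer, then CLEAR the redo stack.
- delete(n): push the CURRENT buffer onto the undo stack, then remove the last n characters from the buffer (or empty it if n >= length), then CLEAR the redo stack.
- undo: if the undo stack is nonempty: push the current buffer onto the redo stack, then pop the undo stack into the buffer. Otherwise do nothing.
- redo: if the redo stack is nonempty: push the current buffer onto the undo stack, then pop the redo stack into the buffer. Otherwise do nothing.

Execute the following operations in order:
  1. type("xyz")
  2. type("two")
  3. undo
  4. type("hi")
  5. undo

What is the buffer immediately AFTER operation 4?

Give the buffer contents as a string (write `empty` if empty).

After op 1 (type): buf='xyz' undo_depth=1 redo_depth=0
After op 2 (type): buf='xyztwo' undo_depth=2 redo_depth=0
After op 3 (undo): buf='xyz' undo_depth=1 redo_depth=1
After op 4 (type): buf='xyzhi' undo_depth=2 redo_depth=0

Answer: xyzhi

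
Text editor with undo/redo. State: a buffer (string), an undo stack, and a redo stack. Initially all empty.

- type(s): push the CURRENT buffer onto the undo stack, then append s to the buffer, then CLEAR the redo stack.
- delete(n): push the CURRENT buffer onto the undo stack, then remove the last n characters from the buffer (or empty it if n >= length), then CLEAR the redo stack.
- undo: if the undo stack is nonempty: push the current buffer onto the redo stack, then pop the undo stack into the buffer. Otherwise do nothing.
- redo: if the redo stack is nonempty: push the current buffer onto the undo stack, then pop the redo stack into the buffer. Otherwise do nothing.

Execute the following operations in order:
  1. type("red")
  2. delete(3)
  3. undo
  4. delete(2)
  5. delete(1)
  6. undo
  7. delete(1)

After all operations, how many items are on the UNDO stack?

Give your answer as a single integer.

Answer: 3

Derivation:
After op 1 (type): buf='red' undo_depth=1 redo_depth=0
After op 2 (delete): buf='(empty)' undo_depth=2 redo_depth=0
After op 3 (undo): buf='red' undo_depth=1 redo_depth=1
After op 4 (delete): buf='r' undo_depth=2 redo_depth=0
After op 5 (delete): buf='(empty)' undo_depth=3 redo_depth=0
After op 6 (undo): buf='r' undo_depth=2 redo_depth=1
After op 7 (delete): buf='(empty)' undo_depth=3 redo_depth=0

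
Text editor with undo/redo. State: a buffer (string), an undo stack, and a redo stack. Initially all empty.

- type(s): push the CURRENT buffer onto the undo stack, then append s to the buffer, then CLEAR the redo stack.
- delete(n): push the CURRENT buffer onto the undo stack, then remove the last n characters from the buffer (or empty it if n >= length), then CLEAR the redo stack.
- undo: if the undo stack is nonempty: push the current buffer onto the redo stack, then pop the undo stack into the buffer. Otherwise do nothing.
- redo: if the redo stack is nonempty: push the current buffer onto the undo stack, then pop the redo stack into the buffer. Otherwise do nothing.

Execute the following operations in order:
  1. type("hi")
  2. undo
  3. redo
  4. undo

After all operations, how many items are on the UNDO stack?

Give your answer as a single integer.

After op 1 (type): buf='hi' undo_depth=1 redo_depth=0
After op 2 (undo): buf='(empty)' undo_depth=0 redo_depth=1
After op 3 (redo): buf='hi' undo_depth=1 redo_depth=0
After op 4 (undo): buf='(empty)' undo_depth=0 redo_depth=1

Answer: 0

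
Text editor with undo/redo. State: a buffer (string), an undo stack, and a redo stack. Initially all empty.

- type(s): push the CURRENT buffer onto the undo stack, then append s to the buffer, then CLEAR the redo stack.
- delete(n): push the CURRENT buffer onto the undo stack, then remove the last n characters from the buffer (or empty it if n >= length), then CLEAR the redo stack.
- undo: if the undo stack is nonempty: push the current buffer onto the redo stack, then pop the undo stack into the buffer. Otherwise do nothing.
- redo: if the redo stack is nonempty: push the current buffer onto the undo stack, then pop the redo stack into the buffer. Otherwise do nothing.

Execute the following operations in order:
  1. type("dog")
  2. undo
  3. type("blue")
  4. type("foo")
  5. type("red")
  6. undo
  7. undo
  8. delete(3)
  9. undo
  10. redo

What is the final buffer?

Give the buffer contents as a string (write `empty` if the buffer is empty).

After op 1 (type): buf='dog' undo_depth=1 redo_depth=0
After op 2 (undo): buf='(empty)' undo_depth=0 redo_depth=1
After op 3 (type): buf='blue' undo_depth=1 redo_depth=0
After op 4 (type): buf='bluefoo' undo_depth=2 redo_depth=0
After op 5 (type): buf='bluefoored' undo_depth=3 redo_depth=0
After op 6 (undo): buf='bluefoo' undo_depth=2 redo_depth=1
After op 7 (undo): buf='blue' undo_depth=1 redo_depth=2
After op 8 (delete): buf='b' undo_depth=2 redo_depth=0
After op 9 (undo): buf='blue' undo_depth=1 redo_depth=1
After op 10 (redo): buf='b' undo_depth=2 redo_depth=0

Answer: b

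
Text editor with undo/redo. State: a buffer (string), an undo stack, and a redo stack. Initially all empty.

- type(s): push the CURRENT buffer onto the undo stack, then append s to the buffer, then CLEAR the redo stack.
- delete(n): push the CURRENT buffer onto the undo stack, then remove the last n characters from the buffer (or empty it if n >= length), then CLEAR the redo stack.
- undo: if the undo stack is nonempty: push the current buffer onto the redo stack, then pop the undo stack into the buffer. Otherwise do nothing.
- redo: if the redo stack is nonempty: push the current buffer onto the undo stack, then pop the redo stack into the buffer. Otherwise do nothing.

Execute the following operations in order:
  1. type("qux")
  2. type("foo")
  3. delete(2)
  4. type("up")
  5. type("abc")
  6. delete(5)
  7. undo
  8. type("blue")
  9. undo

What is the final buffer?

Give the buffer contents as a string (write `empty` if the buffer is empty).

After op 1 (type): buf='qux' undo_depth=1 redo_depth=0
After op 2 (type): buf='quxfoo' undo_depth=2 redo_depth=0
After op 3 (delete): buf='quxf' undo_depth=3 redo_depth=0
After op 4 (type): buf='quxfup' undo_depth=4 redo_depth=0
After op 5 (type): buf='quxfupabc' undo_depth=5 redo_depth=0
After op 6 (delete): buf='quxf' undo_depth=6 redo_depth=0
After op 7 (undo): buf='quxfupabc' undo_depth=5 redo_depth=1
After op 8 (type): buf='quxfupabcblue' undo_depth=6 redo_depth=0
After op 9 (undo): buf='quxfupabc' undo_depth=5 redo_depth=1

Answer: quxfupabc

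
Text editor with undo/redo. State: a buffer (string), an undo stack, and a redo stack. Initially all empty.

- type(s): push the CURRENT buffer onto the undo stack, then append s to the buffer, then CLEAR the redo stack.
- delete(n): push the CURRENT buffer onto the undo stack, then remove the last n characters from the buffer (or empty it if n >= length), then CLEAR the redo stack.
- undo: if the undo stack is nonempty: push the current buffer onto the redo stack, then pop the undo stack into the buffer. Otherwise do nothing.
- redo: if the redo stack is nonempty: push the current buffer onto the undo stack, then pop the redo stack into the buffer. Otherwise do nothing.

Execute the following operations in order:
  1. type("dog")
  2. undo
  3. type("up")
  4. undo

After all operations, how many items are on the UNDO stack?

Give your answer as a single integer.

After op 1 (type): buf='dog' undo_depth=1 redo_depth=0
After op 2 (undo): buf='(empty)' undo_depth=0 redo_depth=1
After op 3 (type): buf='up' undo_depth=1 redo_depth=0
After op 4 (undo): buf='(empty)' undo_depth=0 redo_depth=1

Answer: 0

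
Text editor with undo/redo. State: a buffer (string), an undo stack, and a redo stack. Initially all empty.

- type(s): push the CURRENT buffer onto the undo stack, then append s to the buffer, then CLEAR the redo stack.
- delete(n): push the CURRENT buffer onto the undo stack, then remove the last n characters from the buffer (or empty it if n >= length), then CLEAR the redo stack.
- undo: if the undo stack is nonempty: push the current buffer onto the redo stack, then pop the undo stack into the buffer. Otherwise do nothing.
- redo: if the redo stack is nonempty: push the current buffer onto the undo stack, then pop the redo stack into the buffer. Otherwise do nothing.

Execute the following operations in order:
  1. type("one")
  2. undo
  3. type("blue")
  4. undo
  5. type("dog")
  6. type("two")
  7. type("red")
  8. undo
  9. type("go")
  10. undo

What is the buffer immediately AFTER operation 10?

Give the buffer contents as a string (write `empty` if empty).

After op 1 (type): buf='one' undo_depth=1 redo_depth=0
After op 2 (undo): buf='(empty)' undo_depth=0 redo_depth=1
After op 3 (type): buf='blue' undo_depth=1 redo_depth=0
After op 4 (undo): buf='(empty)' undo_depth=0 redo_depth=1
After op 5 (type): buf='dog' undo_depth=1 redo_depth=0
After op 6 (type): buf='dogtwo' undo_depth=2 redo_depth=0
After op 7 (type): buf='dogtwored' undo_depth=3 redo_depth=0
After op 8 (undo): buf='dogtwo' undo_depth=2 redo_depth=1
After op 9 (type): buf='dogtwogo' undo_depth=3 redo_depth=0
After op 10 (undo): buf='dogtwo' undo_depth=2 redo_depth=1

Answer: dogtwo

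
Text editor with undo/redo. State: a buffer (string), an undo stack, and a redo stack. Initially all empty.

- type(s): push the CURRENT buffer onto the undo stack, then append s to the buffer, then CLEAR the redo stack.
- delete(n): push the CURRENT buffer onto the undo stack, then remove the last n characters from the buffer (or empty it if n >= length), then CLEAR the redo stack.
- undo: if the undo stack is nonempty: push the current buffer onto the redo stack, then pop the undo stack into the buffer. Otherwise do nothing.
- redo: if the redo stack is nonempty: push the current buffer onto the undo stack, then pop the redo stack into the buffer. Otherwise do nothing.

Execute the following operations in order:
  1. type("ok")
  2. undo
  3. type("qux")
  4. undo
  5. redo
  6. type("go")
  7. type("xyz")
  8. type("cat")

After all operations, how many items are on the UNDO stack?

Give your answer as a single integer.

Answer: 4

Derivation:
After op 1 (type): buf='ok' undo_depth=1 redo_depth=0
After op 2 (undo): buf='(empty)' undo_depth=0 redo_depth=1
After op 3 (type): buf='qux' undo_depth=1 redo_depth=0
After op 4 (undo): buf='(empty)' undo_depth=0 redo_depth=1
After op 5 (redo): buf='qux' undo_depth=1 redo_depth=0
After op 6 (type): buf='quxgo' undo_depth=2 redo_depth=0
After op 7 (type): buf='quxgoxyz' undo_depth=3 redo_depth=0
After op 8 (type): buf='quxgoxyzcat' undo_depth=4 redo_depth=0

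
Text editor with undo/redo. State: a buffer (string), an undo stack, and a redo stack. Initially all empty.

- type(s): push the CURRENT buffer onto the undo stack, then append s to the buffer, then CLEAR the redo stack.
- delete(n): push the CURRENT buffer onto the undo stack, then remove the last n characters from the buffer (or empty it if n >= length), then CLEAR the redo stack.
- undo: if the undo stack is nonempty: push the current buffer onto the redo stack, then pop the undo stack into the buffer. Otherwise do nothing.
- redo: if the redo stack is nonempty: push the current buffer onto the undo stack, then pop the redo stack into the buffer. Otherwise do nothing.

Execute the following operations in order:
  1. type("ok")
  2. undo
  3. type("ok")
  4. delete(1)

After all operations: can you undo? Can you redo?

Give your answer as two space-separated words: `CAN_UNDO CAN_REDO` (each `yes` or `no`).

Answer: yes no

Derivation:
After op 1 (type): buf='ok' undo_depth=1 redo_depth=0
After op 2 (undo): buf='(empty)' undo_depth=0 redo_depth=1
After op 3 (type): buf='ok' undo_depth=1 redo_depth=0
After op 4 (delete): buf='o' undo_depth=2 redo_depth=0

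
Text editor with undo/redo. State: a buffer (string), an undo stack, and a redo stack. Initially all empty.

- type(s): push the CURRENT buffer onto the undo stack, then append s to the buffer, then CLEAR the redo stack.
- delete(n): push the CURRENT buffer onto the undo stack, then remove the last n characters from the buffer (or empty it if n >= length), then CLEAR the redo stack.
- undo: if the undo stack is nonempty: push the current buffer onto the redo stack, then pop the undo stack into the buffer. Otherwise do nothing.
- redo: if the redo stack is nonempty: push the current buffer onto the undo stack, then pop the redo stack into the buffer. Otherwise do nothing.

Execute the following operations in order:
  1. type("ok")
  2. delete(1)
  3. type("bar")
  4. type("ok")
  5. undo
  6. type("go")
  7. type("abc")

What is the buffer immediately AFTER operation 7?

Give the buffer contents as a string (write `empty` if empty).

After op 1 (type): buf='ok' undo_depth=1 redo_depth=0
After op 2 (delete): buf='o' undo_depth=2 redo_depth=0
After op 3 (type): buf='obar' undo_depth=3 redo_depth=0
After op 4 (type): buf='obarok' undo_depth=4 redo_depth=0
After op 5 (undo): buf='obar' undo_depth=3 redo_depth=1
After op 6 (type): buf='obargo' undo_depth=4 redo_depth=0
After op 7 (type): buf='obargoabc' undo_depth=5 redo_depth=0

Answer: obargoabc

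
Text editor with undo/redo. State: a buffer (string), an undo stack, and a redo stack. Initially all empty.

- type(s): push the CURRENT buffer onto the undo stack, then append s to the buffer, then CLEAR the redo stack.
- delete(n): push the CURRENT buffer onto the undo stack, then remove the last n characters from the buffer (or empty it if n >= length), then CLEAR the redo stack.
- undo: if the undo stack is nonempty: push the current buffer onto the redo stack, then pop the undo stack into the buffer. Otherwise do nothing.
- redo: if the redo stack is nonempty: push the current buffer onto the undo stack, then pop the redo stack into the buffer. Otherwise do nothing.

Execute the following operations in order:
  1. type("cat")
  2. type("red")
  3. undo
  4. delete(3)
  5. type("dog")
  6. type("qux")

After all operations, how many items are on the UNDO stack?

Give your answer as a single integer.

After op 1 (type): buf='cat' undo_depth=1 redo_depth=0
After op 2 (type): buf='catred' undo_depth=2 redo_depth=0
After op 3 (undo): buf='cat' undo_depth=1 redo_depth=1
After op 4 (delete): buf='(empty)' undo_depth=2 redo_depth=0
After op 5 (type): buf='dog' undo_depth=3 redo_depth=0
After op 6 (type): buf='dogqux' undo_depth=4 redo_depth=0

Answer: 4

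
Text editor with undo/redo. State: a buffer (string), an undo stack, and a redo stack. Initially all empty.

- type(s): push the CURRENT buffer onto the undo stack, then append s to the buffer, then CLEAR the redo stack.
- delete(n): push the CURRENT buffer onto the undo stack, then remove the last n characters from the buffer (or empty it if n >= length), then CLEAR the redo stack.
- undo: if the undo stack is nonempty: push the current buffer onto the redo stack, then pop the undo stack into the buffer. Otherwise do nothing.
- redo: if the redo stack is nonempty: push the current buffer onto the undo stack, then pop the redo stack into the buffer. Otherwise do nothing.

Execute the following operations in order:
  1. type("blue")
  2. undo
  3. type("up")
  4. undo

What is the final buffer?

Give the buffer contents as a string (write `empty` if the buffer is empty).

Answer: empty

Derivation:
After op 1 (type): buf='blue' undo_depth=1 redo_depth=0
After op 2 (undo): buf='(empty)' undo_depth=0 redo_depth=1
After op 3 (type): buf='up' undo_depth=1 redo_depth=0
After op 4 (undo): buf='(empty)' undo_depth=0 redo_depth=1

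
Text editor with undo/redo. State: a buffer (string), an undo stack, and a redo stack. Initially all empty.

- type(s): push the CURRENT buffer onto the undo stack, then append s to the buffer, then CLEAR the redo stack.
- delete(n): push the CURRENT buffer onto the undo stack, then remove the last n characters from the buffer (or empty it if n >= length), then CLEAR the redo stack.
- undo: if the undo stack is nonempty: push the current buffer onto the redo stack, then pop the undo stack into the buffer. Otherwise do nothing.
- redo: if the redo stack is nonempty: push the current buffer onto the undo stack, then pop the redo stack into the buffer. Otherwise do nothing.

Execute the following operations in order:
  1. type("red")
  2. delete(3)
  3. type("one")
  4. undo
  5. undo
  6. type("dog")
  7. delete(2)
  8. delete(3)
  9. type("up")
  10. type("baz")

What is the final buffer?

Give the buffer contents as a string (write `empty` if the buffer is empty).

After op 1 (type): buf='red' undo_depth=1 redo_depth=0
After op 2 (delete): buf='(empty)' undo_depth=2 redo_depth=0
After op 3 (type): buf='one' undo_depth=3 redo_depth=0
After op 4 (undo): buf='(empty)' undo_depth=2 redo_depth=1
After op 5 (undo): buf='red' undo_depth=1 redo_depth=2
After op 6 (type): buf='reddog' undo_depth=2 redo_depth=0
After op 7 (delete): buf='redd' undo_depth=3 redo_depth=0
After op 8 (delete): buf='r' undo_depth=4 redo_depth=0
After op 9 (type): buf='rup' undo_depth=5 redo_depth=0
After op 10 (type): buf='rupbaz' undo_depth=6 redo_depth=0

Answer: rupbaz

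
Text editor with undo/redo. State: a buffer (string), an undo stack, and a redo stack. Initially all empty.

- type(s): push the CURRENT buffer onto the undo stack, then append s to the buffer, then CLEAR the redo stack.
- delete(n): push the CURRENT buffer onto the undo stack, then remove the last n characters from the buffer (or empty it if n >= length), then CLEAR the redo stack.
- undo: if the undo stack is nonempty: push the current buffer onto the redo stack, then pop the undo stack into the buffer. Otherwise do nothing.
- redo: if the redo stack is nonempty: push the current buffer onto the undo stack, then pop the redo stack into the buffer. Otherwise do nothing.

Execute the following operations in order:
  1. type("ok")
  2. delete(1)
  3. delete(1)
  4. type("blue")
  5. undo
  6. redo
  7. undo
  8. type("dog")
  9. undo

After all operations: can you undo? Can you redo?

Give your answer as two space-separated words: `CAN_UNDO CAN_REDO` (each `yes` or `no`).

Answer: yes yes

Derivation:
After op 1 (type): buf='ok' undo_depth=1 redo_depth=0
After op 2 (delete): buf='o' undo_depth=2 redo_depth=0
After op 3 (delete): buf='(empty)' undo_depth=3 redo_depth=0
After op 4 (type): buf='blue' undo_depth=4 redo_depth=0
After op 5 (undo): buf='(empty)' undo_depth=3 redo_depth=1
After op 6 (redo): buf='blue' undo_depth=4 redo_depth=0
After op 7 (undo): buf='(empty)' undo_depth=3 redo_depth=1
After op 8 (type): buf='dog' undo_depth=4 redo_depth=0
After op 9 (undo): buf='(empty)' undo_depth=3 redo_depth=1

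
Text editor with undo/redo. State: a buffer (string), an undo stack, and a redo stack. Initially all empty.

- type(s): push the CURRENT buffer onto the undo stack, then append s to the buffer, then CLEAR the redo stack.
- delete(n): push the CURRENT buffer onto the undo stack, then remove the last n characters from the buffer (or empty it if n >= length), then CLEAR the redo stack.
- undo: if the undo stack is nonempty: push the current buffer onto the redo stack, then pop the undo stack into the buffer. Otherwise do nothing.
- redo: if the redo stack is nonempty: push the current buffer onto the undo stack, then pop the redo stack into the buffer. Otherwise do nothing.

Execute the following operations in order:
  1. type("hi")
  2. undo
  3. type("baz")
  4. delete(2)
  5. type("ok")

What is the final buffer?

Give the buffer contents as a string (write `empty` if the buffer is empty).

Answer: bok

Derivation:
After op 1 (type): buf='hi' undo_depth=1 redo_depth=0
After op 2 (undo): buf='(empty)' undo_depth=0 redo_depth=1
After op 3 (type): buf='baz' undo_depth=1 redo_depth=0
After op 4 (delete): buf='b' undo_depth=2 redo_depth=0
After op 5 (type): buf='bok' undo_depth=3 redo_depth=0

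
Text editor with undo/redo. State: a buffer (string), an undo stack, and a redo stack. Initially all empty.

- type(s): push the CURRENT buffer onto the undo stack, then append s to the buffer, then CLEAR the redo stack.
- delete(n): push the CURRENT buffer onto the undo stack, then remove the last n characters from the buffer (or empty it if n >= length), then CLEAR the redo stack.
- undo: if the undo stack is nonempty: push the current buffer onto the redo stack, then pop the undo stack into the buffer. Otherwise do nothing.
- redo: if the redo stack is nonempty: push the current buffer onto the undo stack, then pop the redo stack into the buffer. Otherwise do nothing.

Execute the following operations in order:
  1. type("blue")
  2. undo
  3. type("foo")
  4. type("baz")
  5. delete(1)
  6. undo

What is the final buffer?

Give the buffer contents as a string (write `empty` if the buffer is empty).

Answer: foobaz

Derivation:
After op 1 (type): buf='blue' undo_depth=1 redo_depth=0
After op 2 (undo): buf='(empty)' undo_depth=0 redo_depth=1
After op 3 (type): buf='foo' undo_depth=1 redo_depth=0
After op 4 (type): buf='foobaz' undo_depth=2 redo_depth=0
After op 5 (delete): buf='fooba' undo_depth=3 redo_depth=0
After op 6 (undo): buf='foobaz' undo_depth=2 redo_depth=1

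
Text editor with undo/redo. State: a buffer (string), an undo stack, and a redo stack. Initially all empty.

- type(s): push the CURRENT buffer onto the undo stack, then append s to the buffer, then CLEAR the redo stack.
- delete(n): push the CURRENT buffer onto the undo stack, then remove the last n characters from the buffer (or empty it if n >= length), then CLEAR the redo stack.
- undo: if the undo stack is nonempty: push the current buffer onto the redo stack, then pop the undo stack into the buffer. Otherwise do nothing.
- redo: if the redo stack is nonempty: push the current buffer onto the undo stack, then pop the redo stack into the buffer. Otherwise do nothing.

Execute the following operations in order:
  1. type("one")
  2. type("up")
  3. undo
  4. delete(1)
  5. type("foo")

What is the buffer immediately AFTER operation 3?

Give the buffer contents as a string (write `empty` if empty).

Answer: one

Derivation:
After op 1 (type): buf='one' undo_depth=1 redo_depth=0
After op 2 (type): buf='oneup' undo_depth=2 redo_depth=0
After op 3 (undo): buf='one' undo_depth=1 redo_depth=1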